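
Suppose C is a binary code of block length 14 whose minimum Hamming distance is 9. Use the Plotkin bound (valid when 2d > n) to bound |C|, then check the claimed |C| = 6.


Plotkin bound M ≤ 4; given |C| = 6 > bound (violated).

Check applicability: 2d = 18, n = 14.
2d − n = 4 > 0, so Plotkin applies.
Compute d/(2d−n) = 9/4 ≈ 2.2500.
⌊d/(2d−n)⌋ = 2.
Plotkin bound: M ≤ 2·2 = 4.
Given |C| = 6, check: VIOLATED.
This |C| is above the Plotkin bound, so no binary code with n = 14, d = 9 and 6 codewords exists.


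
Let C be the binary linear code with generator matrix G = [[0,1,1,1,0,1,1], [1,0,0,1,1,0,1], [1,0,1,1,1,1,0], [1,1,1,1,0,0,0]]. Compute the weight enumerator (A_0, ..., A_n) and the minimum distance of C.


Weight distribution: A_0 = 1, A_2 = 2, A_3 = 4, A_4 = 5, A_5 = 4. Minimum distance d = 2.

Enumerate all 2^4 = 16 messages m ∈ F_2^4.
For each, compute codeword c = mG in F_2^7, then tally its weight.
  m = 0000 → c = 0000000, weight = 0.
  m = 1000 → c = 0111011, weight = 5.
  m = 0100 → c = 1001101, weight = 4.
  m = 1100 → c = 1110110, weight = 5.
  m = 0010 → c = 1011110, weight = 5.
  m = 1010 → c = 1100101, weight = 4.
  m = 0110 → c = 0010011, weight = 3.
  m = 1110 → c = 0101000, weight = 2.
  m = 0001 → c = 1111000, weight = 4.
  m = 1001 → c = 1000011, weight = 3.
  m = 0101 → c = 0110101, weight = 4.
  m = 1101 → c = 0001110, weight = 3.
  m = 0011 → c = 0100110, weight = 3.
  m = 1011 → c = 0011101, weight = 4.
  m = 0111 → c = 1101011, weight = 5.
  m = 1111 → c = 1010000, weight = 2.
Tally weights:
  weight 0: 1 codewords.
  weight 2: 2 codewords.
  weight 3: 4 codewords.
  weight 4: 5 codewords.
  weight 5: 4 codewords.
Minimum distance d = smallest w > 0 with A_w > 0 = 2.
Sanity: Σ A_w = 16 = 2^4 = 16 ✓.


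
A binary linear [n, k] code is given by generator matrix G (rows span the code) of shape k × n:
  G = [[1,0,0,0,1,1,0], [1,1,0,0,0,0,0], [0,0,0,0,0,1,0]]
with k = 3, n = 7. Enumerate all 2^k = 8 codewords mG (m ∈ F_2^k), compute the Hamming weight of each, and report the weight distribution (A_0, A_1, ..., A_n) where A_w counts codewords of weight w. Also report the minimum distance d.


Weight distribution: A_0 = 1, A_1 = 1, A_2 = 3, A_3 = 3. Minimum distance d = 1.

Enumerate all 2^3 = 8 messages m ∈ F_2^3.
For each, compute codeword c = mG in F_2^7, then tally its weight.
  m = 000 → c = 0000000, weight = 0.
  m = 100 → c = 1000110, weight = 3.
  m = 010 → c = 1100000, weight = 2.
  m = 110 → c = 0100110, weight = 3.
  m = 001 → c = 0000010, weight = 1.
  m = 101 → c = 1000100, weight = 2.
  m = 011 → c = 1100010, weight = 3.
  m = 111 → c = 0100100, weight = 2.
Tally weights:
  weight 0: 1 codewords.
  weight 1: 1 codewords.
  weight 2: 3 codewords.
  weight 3: 3 codewords.
Minimum distance d = smallest w > 0 with A_w > 0 = 1.
Sanity: Σ A_w = 8 = 2^3 = 8 ✓.


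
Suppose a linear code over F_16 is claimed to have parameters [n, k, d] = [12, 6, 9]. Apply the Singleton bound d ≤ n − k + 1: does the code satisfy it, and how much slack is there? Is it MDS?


Singleton RHS = n − k + 1 = 7, slack = -2, bound violated (no such code; not MDS).

Singleton bound: d ≤ n − k + 1.
Here n = 12, k = 6, so n − k + 1 = 7.
Given d = 9, check d ≤ 7: NO.
Slack = (n − k + 1) − d = -2.
The slack is negative: d = 9 exceeds n − k + 1 = 7 by 2, so the Singleton bound is violated and no linear [12, 6, 9]_16 code can exist. In particular it is not MDS (MDS requires d = n − k + 1 exactly).
Description: the claimed parameters are [12, 6, 9]_16; such a code would be impossible (violates the Singleton bound).


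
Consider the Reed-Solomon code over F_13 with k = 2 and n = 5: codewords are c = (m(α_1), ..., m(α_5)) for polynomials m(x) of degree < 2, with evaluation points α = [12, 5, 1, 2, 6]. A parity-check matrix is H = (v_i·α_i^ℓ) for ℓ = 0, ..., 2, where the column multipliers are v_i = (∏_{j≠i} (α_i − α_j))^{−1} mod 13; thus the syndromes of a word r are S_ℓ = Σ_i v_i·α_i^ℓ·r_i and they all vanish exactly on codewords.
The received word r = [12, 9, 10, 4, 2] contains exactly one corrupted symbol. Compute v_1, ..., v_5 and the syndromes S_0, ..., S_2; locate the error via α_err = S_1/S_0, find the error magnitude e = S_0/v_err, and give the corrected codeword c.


S = (1, 1, 1), error at position 3, error magnitude e = 12, c = [12, 9, 11, 4, 2].

Step 1: column multipliers v_i = (∏_{j≠i}(α_i − α_j))^{−1} mod 13.
  i = 1 (α = 12): (12−5)(12−1)(12−2)(12−6) = 7·11·10·6 = 4620 ≡ 5, so v_1 = 5^{−1} = 8 (mod 13).
  i = 2 (α = 5): (5−12)(5−1)(5−2)(5−6) = (−7)·4·3·(−1) = 84 ≡ 6, so v_2 = 6^{−1} = 11 (mod 13).
  i = 3 (α = 1): (1−12)(1−5)(1−2)(1−6) = (−11)·(−4)·(−1)·(−5) = 220 ≡ 12, so v_3 = 12^{−1} = 12 (mod 13).
  i = 4 (α = 2): (2−12)(2−5)(2−1)(2−6) = (−10)·(−3)·1·(−4) = −120 ≡ 10, so v_4 = 10^{−1} = 4 (mod 13).
  i = 5 (α = 6): (6−12)(6−5)(6−1)(6−2) = (−6)·1·5·4 = −120 ≡ 10, so v_5 = 10^{−1} = 4 (mod 13).
  v = [8, 11, 12, 4, 4].
Step 2: syndromes of r = [12, 9, 10, 4, 2] (all sums mod 13).
  S_0 = Σ v_i r_i = 8·12 + 11·9 + 12·10 + 4·4 + 4·2 = 339 ≡ 1.
  S_1 = Σ v_i α_i r_i = 8·12·12 + 11·5·9 + 12·1·10 + 4·2·4 + 4·6·2 = 1847 ≡ 1.
  α_i^2 mod 13 = [1, 12, 1, 4, 10].
  S_2 = Σ v_i α_i^2 r_i = 8·1·12 + 11·12·9 + 12·1·10 + 4·4·4 + 4·10·2 = 1548 ≡ 1.
  S = (1, 1, 1) ≠ 0, so r is not a codeword (an error is present).
Step 3: locate the error. For a single error e at position i, S_ℓ = v_i·e·α_i^ℓ, so α_err = S_1/S_0.
  S_0^{−1} = 1^{−1} = 1 (mod 13), so α_err = 1·1 = 1 ≡ 1 = α_3. Error position i = 3.
  Consistency check: S_2/S_1 = 1·1 = 1 ≡ 1 = α_err ✓ (single-error assumption holds).
Step 4: error magnitude e = S_0/v_3 = S_0·∏_{j≠3}(α_3 − α_j) = 1·12 = 12 ≡ 12 (mod 13).
Step 5: correct position 3: c_3 = r_3 − e = 10 − 12 ≡ 11 (mod 13). Hence c = [12, 9, 11, 4, 2].
  Check: interpolating c through the α_i gives m(x) = 5 + 6·x (degree < 2) with m(α_i) = c_i for every i, so c is indeed a codeword.


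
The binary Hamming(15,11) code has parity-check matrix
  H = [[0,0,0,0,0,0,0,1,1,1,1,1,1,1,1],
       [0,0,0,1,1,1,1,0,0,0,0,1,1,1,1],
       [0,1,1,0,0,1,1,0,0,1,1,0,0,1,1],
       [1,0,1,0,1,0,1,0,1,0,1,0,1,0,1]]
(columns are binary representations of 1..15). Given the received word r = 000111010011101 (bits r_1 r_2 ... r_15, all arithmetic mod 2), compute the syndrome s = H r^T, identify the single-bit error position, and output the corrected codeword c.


s = (1, 0, 1, 0)^T, error position = 10, corrected codeword c = 000111010111101

Compute s = H r^T mod 2 one row at a time:
  s_1 = 1 + 0 + 0 + 1 + 1 + 1 + 0 + 1 = 5 ≡ 1 (mod 2).
  s_2 = 1 + 1 + 1 + 0 + 1 + 1 + 0 + 1 = 6 ≡ 0 (mod 2).
  s_3 = 0 + 0 + 1 + 0 + 0 + 1 + 0 + 1 = 3 ≡ 1 (mod 2).
  s_4 = 0 + 0 + 1 + 0 + 0 + 1 + 1 + 1 = 4 ≡ 0 (mod 2).
s = (1, 0, 1, 0)^T — this equals column 10 of H (binary 1010), so error is at position 10.
Correct: flip bit 10 of r = 000111010011101 to get c = 000111010111101.


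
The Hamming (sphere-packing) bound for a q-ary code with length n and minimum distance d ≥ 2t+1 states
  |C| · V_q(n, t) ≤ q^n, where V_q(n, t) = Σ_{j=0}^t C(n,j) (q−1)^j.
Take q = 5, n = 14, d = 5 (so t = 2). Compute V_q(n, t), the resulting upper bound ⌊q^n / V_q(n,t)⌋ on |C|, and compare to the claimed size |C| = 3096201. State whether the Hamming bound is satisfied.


V_q(n, t) = 1513, q^n = 6103515625, Hamming bound = 4034048, |C| = 3096201 ≤ bound (satisfied).

Step 1: Compute V_q(n, t) = Σ_{j=0}^2 C(n, j) (q−1)^j.
  j = 0: C(14,0)·(4)^0 = 1·1 = 1.
  j = 1: C(14,1)·(4)^1 = 14·4 = 56.
  j = 2: C(14,2)·(4)^2 = 91·16 = 1456.
  V_q(n, t) = 1 + 56 + 1456 = 1513.
Step 2: q^n = 5^14 = 6103515625.
Step 3: Hamming bound ⌊q^n / V_q(n,t)⌋ = ⌊6103515625/1513⌋ = 4034048.
Step 4: Compare |C| = 3096201 to 4034048: satisfied.
The claimed |C| lies below the Hamming bound.


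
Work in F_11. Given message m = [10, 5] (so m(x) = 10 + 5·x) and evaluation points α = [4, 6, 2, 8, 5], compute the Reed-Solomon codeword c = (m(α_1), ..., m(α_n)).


c = [8, 7, 9, 6, 2]

Message polynomial: m(x) = 10 + 5·x (mod 11).
For each evaluation point α_i, compute m(α_i) mod 11:
  α_1 = 4: Horner steps 5 → 8, so m(4) = 8.
  α_2 = 6: Horner steps 5 → 7, so m(6) = 7.
  α_3 = 2: Horner steps 5 → 9, so m(2) = 9.
  α_4 = 8: Horner steps 5 → 6, so m(8) = 6.
  α_5 = 5: Horner steps 5 → 2, so m(5) = 2.
Codeword c = [8, 7, 9, 6, 2] ∈ F_11^5.


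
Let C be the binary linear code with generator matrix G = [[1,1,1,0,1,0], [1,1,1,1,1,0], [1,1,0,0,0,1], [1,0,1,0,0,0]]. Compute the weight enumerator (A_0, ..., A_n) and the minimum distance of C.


Weight distribution: A_0 = 1, A_1 = 1, A_2 = 2, A_3 = 6, A_4 = 5, A_5 = 1. Minimum distance d = 1.

Enumerate all 2^4 = 16 messages m ∈ F_2^4.
For each, compute codeword c = mG in F_2^6, then tally its weight.
  m = 0000 → c = 000000, weight = 0.
  m = 1000 → c = 111010, weight = 4.
  m = 0100 → c = 111110, weight = 5.
  m = 1100 → c = 000100, weight = 1.
  m = 0010 → c = 110001, weight = 3.
  m = 1010 → c = 001011, weight = 3.
  m = 0110 → c = 001111, weight = 4.
  m = 1110 → c = 110101, weight = 4.
  m = 0001 → c = 101000, weight = 2.
  m = 1001 → c = 010010, weight = 2.
  m = 0101 → c = 010110, weight = 3.
  m = 1101 → c = 101100, weight = 3.
  m = 0011 → c = 011001, weight = 3.
  m = 1011 → c = 100011, weight = 3.
  m = 0111 → c = 100111, weight = 4.
  m = 1111 → c = 011101, weight = 4.
Tally weights:
  weight 0: 1 codewords.
  weight 1: 1 codewords.
  weight 2: 2 codewords.
  weight 3: 6 codewords.
  weight 4: 5 codewords.
  weight 5: 1 codewords.
Minimum distance d = smallest w > 0 with A_w > 0 = 1.
Sanity: Σ A_w = 16 = 2^4 = 16 ✓.


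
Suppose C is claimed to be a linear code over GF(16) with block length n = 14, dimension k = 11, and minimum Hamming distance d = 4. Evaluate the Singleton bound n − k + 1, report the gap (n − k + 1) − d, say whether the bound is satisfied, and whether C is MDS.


Singleton RHS = n − k + 1 = 4, slack = 0, bound satisfied, MDS.

Singleton bound: d ≤ n − k + 1.
Here n = 14, k = 11, so n − k + 1 = 4.
Given d = 4, check d ≤ 4: YES.
Slack = (n − k + 1) − d = 0.
The code is MDS (slack = 0).
Description: the claimed parameters are [14, 11, 4]_16; such a code would be MDS (meets Singleton bound).


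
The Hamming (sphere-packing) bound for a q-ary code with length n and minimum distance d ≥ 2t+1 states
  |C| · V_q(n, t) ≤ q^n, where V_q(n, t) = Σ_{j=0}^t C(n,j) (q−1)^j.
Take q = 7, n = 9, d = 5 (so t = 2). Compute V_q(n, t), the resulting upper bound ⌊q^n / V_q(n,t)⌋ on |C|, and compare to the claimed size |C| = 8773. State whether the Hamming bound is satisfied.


V_q(n, t) = 1351, q^n = 40353607, Hamming bound = 29869, |C| = 8773 ≤ bound (satisfied).

Step 1: Compute V_q(n, t) = Σ_{j=0}^2 C(n, j) (q−1)^j.
  j = 0: C(9,0)·(6)^0 = 1·1 = 1.
  j = 1: C(9,1)·(6)^1 = 9·6 = 54.
  j = 2: C(9,2)·(6)^2 = 36·36 = 1296.
  V_q(n, t) = 1 + 54 + 1296 = 1351.
Step 2: q^n = 7^9 = 40353607.
Step 3: Hamming bound ⌊q^n / V_q(n,t)⌋ = ⌊40353607/1351⌋ = 29869.
Step 4: Compare |C| = 8773 to 29869: satisfied.
The claimed |C| lies below the Hamming bound.


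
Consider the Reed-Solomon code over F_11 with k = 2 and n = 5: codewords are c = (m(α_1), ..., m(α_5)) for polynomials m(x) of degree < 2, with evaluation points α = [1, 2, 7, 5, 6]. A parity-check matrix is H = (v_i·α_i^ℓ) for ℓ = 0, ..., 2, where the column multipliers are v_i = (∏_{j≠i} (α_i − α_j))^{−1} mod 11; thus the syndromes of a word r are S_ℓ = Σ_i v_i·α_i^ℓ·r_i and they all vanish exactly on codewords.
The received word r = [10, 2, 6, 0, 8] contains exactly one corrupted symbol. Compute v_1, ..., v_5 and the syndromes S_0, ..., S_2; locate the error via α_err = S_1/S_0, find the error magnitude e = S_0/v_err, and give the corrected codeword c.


S = (8, 4, 2), error at position 5, error magnitude e = 5, c = [10, 2, 6, 0, 3].

Step 1: column multipliers v_i = (∏_{j≠i}(α_i − α_j))^{−1} mod 11.
  i = 1 (α = 1): (1−2)(1−7)(1−5)(1−6) = (−1)·(−6)·(−4)·(−5) = 120 ≡ 10, so v_1 = 10^{−1} = 10 (mod 11).
  i = 2 (α = 2): (2−1)(2−7)(2−5)(2−6) = 1·(−5)·(−3)·(−4) = −60 ≡ 6, so v_2 = 6^{−1} = 2 (mod 11).
  i = 3 (α = 7): (7−1)(7−2)(7−5)(7−6) = 6·5·2·1 = 60 ≡ 5, so v_3 = 5^{−1} = 9 (mod 11).
  i = 4 (α = 5): (5−1)(5−2)(5−7)(5−6) = 4·3·(−2)·(−1) = 24 ≡ 2, so v_4 = 2^{−1} = 6 (mod 11).
  i = 5 (α = 6): (6−1)(6−2)(6−7)(6−5) = 5·4·(−1)·1 = −20 ≡ 2, so v_5 = 2^{−1} = 6 (mod 11).
  v = [10, 2, 9, 6, 6].
Step 2: syndromes of r = [10, 2, 6, 0, 8] (all sums mod 11).
  S_0 = Σ v_i r_i = 10·10 + 2·2 + 9·6 + 6·0 + 6·8 = 206 ≡ 8.
  S_1 = Σ v_i α_i r_i = 10·1·10 + 2·2·2 + 9·7·6 + 6·5·0 + 6·6·8 = 774 ≡ 4.
  α_i^2 mod 11 = [1, 4, 5, 3, 3].
  S_2 = Σ v_i α_i^2 r_i = 10·1·10 + 2·4·2 + 9·5·6 + 6·3·0 + 6·3·8 = 530 ≡ 2.
  S = (8, 4, 2) ≠ 0, so r is not a codeword (an error is present).
Step 3: locate the error. For a single error e at position i, S_ℓ = v_i·e·α_i^ℓ, so α_err = S_1/S_0.
  S_0^{−1} = 8^{−1} = 7 (mod 11), so α_err = 4·7 = 28 ≡ 6 = α_5. Error position i = 5.
  Consistency check: S_2/S_1 = 2·3 = 6 ≡ 6 = α_err ✓ (single-error assumption holds).
Step 4: error magnitude e = S_0/v_5 = S_0·∏_{j≠5}(α_5 − α_j) = 8·2 = 16 ≡ 5 (mod 11).
Step 5: correct position 5: c_5 = r_5 − e = 8 − 5 ≡ 3 (mod 11). Hence c = [10, 2, 6, 0, 3].
  Check: interpolating c through the α_i gives m(x) = 7 + 3·x (degree < 2) with m(α_i) = c_i for every i, so c is indeed a codeword.


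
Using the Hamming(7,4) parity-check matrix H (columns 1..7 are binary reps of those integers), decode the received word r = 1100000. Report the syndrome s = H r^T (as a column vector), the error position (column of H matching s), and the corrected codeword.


s = (0, 1, 1)^T, error position = 3, corrected codeword c = 1110000

Compute s = H r^T mod 2 one row at a time:
  s_1 = 0 + 0 + 0 + 0 = 0 ≡ 0 (mod 2).
  s_2 = 1 + 0 + 0 + 0 = 1 ≡ 1 (mod 2).
  s_3 = 1 + 0 + 0 + 0 = 1 ≡ 1 (mod 2).
s = (0, 1, 1)^T — this equals column 3 of H (binary 011), so error is at position 3.
Correct: flip bit 3 of r = 1100000 to get c = 1110000.


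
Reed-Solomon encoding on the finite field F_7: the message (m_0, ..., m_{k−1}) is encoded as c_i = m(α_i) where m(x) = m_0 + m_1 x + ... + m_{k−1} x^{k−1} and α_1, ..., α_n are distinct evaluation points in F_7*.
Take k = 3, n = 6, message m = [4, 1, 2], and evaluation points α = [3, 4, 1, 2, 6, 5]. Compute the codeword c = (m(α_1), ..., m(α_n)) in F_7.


c = [4, 5, 0, 0, 5, 3]

Message polynomial: m(x) = 4 + 1·x + 2·x^2 (mod 7).
For each evaluation point α_i, compute m(α_i) mod 7:
  α_1 = 3: Horner steps 2 → 0 → 4, so m(3) = 4.
  α_2 = 4: Horner steps 2 → 2 → 5, so m(4) = 5.
  α_3 = 1: Horner steps 2 → 3 → 0, so m(1) = 0.
  α_4 = 2: Horner steps 2 → 5 → 0, so m(2) = 0.
  α_5 = 6: Horner steps 2 → 6 → 5, so m(6) = 5.
  α_6 = 5: Horner steps 2 → 4 → 3, so m(5) = 3.
Codeword c = [4, 5, 0, 0, 5, 3] ∈ F_7^6.


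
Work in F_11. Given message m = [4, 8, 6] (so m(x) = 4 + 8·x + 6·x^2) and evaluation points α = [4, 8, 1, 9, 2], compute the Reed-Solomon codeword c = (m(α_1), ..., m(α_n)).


c = [0, 1, 7, 1, 0]

Message polynomial: m(x) = 4 + 8·x + 6·x^2 (mod 11).
For each evaluation point α_i, compute m(α_i) mod 11:
  α_1 = 4: Horner steps 6 → 10 → 0, so m(4) = 0.
  α_2 = 8: Horner steps 6 → 1 → 1, so m(8) = 1.
  α_3 = 1: Horner steps 6 → 3 → 7, so m(1) = 7.
  α_4 = 9: Horner steps 6 → 7 → 1, so m(9) = 1.
  α_5 = 2: Horner steps 6 → 9 → 0, so m(2) = 0.
Codeword c = [0, 1, 7, 1, 0] ∈ F_11^5.


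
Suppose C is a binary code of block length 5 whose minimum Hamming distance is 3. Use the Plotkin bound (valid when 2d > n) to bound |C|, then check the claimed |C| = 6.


Plotkin bound M ≤ 6; given |C| = 6 ≤ bound (satisfied).

Check applicability: 2d = 6, n = 5.
2d − n = 1 > 0, so Plotkin applies.
Compute d/(2d−n) = 3/1 ≈ 3.0000.
⌊d/(2d−n)⌋ = 3.
Plotkin bound: M ≤ 2·3 = 6.
Given |C| = 6, check: satisfied.
This |C| is at the Plotkin bound.


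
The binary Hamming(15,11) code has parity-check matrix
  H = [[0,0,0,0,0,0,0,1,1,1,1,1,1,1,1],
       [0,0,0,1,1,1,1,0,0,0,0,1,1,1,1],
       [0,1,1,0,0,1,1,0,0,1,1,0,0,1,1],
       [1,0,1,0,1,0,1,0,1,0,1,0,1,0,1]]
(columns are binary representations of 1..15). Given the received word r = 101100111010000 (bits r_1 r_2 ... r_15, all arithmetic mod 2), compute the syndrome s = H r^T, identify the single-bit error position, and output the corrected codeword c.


s = (1, 0, 1, 1)^T, error position = 11, corrected codeword c = 101100111000000

Compute s = H r^T mod 2 one row at a time:
  s_1 = 1 + 1 + 0 + 1 + 0 + 0 + 0 + 0 = 3 ≡ 1 (mod 2).
  s_2 = 1 + 0 + 0 + 1 + 0 + 0 + 0 + 0 = 2 ≡ 0 (mod 2).
  s_3 = 0 + 1 + 0 + 1 + 0 + 1 + 0 + 0 = 3 ≡ 1 (mod 2).
  s_4 = 1 + 1 + 0 + 1 + 1 + 1 + 0 + 0 = 5 ≡ 1 (mod 2).
s = (1, 0, 1, 1)^T — this equals column 11 of H (binary 1011), so error is at position 11.
Correct: flip bit 11 of r = 101100111010000 to get c = 101100111000000.


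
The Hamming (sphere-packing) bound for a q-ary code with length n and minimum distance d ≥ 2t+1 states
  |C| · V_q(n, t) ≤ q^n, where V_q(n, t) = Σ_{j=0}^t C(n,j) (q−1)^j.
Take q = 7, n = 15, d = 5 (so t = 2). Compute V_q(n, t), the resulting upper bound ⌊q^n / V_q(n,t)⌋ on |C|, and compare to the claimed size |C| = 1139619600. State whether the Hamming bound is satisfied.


V_q(n, t) = 3871, q^n = 4747561509943, Hamming bound = 1226443169, |C| = 1139619600 ≤ bound (satisfied).

Step 1: Compute V_q(n, t) = Σ_{j=0}^2 C(n, j) (q−1)^j.
  j = 0: C(15,0)·(6)^0 = 1·1 = 1.
  j = 1: C(15,1)·(6)^1 = 15·6 = 90.
  j = 2: C(15,2)·(6)^2 = 105·36 = 3780.
  V_q(n, t) = 1 + 90 + 3780 = 3871.
Step 2: q^n = 7^15 = 4747561509943.
Step 3: Hamming bound ⌊q^n / V_q(n,t)⌋ = ⌊4747561509943/3871⌋ = 1226443169.
Step 4: Compare |C| = 1139619600 to 1226443169: satisfied.
The claimed |C| lies below the Hamming bound.


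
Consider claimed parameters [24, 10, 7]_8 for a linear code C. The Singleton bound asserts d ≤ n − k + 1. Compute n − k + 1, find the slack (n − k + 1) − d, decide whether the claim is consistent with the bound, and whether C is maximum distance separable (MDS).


Singleton RHS = n − k + 1 = 15, slack = 8, bound satisfied, not MDS.

Singleton bound: d ≤ n − k + 1.
Here n = 24, k = 10, so n − k + 1 = 15.
Given d = 7, check d ≤ 15: YES.
Slack = (n − k + 1) − d = 8.
The code is NOT MDS (slack = 8 > 0).
Description: the claimed parameters are [24, 10, 7]_8; such a code would be non-MDS.


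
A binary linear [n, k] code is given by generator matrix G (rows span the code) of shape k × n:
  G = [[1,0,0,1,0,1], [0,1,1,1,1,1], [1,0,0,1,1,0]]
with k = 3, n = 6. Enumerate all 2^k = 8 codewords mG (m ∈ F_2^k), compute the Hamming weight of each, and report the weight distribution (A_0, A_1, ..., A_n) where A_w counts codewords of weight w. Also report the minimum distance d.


Weight distribution: A_0 = 1, A_2 = 1, A_3 = 3, A_4 = 2, A_5 = 1. Minimum distance d = 2.

Enumerate all 2^3 = 8 messages m ∈ F_2^3.
For each, compute codeword c = mG in F_2^6, then tally its weight.
  m = 000 → c = 000000, weight = 0.
  m = 100 → c = 100101, weight = 3.
  m = 010 → c = 011111, weight = 5.
  m = 110 → c = 111010, weight = 4.
  m = 001 → c = 100110, weight = 3.
  m = 101 → c = 000011, weight = 2.
  m = 011 → c = 111001, weight = 4.
  m = 111 → c = 011100, weight = 3.
Tally weights:
  weight 0: 1 codewords.
  weight 2: 1 codewords.
  weight 3: 3 codewords.
  weight 4: 2 codewords.
  weight 5: 1 codewords.
Minimum distance d = smallest w > 0 with A_w > 0 = 2.
Sanity: Σ A_w = 8 = 2^3 = 8 ✓.


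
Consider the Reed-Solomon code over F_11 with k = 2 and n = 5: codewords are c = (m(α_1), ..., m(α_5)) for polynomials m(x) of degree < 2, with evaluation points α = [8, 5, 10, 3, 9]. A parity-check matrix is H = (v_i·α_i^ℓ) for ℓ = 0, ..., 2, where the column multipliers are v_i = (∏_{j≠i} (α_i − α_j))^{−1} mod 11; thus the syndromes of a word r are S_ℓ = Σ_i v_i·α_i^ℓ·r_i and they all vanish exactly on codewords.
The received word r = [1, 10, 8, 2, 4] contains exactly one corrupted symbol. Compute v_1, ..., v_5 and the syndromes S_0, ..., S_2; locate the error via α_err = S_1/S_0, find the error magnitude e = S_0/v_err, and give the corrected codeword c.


S = (7, 1, 8), error at position 1, error magnitude e = 1, c = [0, 10, 8, 2, 4].

Step 1: column multipliers v_i = (∏_{j≠i}(α_i − α_j))^{−1} mod 11.
  i = 1 (α = 8): (8−5)(8−10)(8−3)(8−9) = 3·(−2)·5·(−1) = 30 ≡ 8, so v_1 = 8^{−1} = 7 (mod 11).
  i = 2 (α = 5): (5−8)(5−10)(5−3)(5−9) = (−3)·(−5)·2·(−4) = −120 ≡ 1, so v_2 = 1^{−1} = 1 (mod 11).
  i = 3 (α = 10): (10−8)(10−5)(10−3)(10−9) = 2·5·7·1 = 70 ≡ 4, so v_3 = 4^{−1} = 3 (mod 11).
  i = 4 (α = 3): (3−8)(3−5)(3−10)(3−9) = (−5)·(−2)·(−7)·(−6) = 420 ≡ 2, so v_4 = 2^{−1} = 6 (mod 11).
  i = 5 (α = 9): (9−8)(9−5)(9−10)(9−3) = 1·4·(−1)·6 = −24 ≡ 9, so v_5 = 9^{−1} = 5 (mod 11).
  v = [7, 1, 3, 6, 5].
Step 2: syndromes of r = [1, 10, 8, 2, 4] (all sums mod 11).
  S_0 = Σ v_i r_i = 7·1 + 1·10 + 3·8 + 6·2 + 5·4 = 73 ≡ 7.
  S_1 = Σ v_i α_i r_i = 7·8·1 + 1·5·10 + 3·10·8 + 6·3·2 + 5·9·4 = 562 ≡ 1.
  α_i^2 mod 11 = [9, 3, 1, 9, 4].
  S_2 = Σ v_i α_i^2 r_i = 7·9·1 + 1·3·10 + 3·1·8 + 6·9·2 + 5·4·4 = 305 ≡ 8.
  S = (7, 1, 8) ≠ 0, so r is not a codeword (an error is present).
Step 3: locate the error. For a single error e at position i, S_ℓ = v_i·e·α_i^ℓ, so α_err = S_1/S_0.
  S_0^{−1} = 7^{−1} = 8 (mod 11), so α_err = 1·8 = 8 ≡ 8 = α_1. Error position i = 1.
  Consistency check: S_2/S_1 = 8·1 = 8 ≡ 8 = α_err ✓ (single-error assumption holds).
Step 4: error magnitude e = S_0/v_1 = S_0·∏_{j≠1}(α_1 − α_j) = 7·8 = 56 ≡ 1 (mod 11).
Step 5: correct position 1: c_1 = r_1 − e = 1 − 1 ≡ 0 (mod 11). Hence c = [0, 10, 8, 2, 4].
  Check: interpolating c through the α_i gives m(x) = 1 + 4·x (degree < 2) with m(α_i) = c_i for every i, so c is indeed a codeword.


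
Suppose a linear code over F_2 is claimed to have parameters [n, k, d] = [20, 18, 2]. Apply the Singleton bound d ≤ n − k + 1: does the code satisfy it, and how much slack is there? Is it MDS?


Singleton RHS = n − k + 1 = 3, slack = 1, bound satisfied, not MDS.

Singleton bound: d ≤ n − k + 1.
Here n = 20, k = 18, so n − k + 1 = 3.
Given d = 2, check d ≤ 3: YES.
Slack = (n − k + 1) − d = 1.
The code is NOT MDS (slack = 1 > 0).
Description: the claimed parameters are [20, 18, 2]_2; such a code would be non-MDS.


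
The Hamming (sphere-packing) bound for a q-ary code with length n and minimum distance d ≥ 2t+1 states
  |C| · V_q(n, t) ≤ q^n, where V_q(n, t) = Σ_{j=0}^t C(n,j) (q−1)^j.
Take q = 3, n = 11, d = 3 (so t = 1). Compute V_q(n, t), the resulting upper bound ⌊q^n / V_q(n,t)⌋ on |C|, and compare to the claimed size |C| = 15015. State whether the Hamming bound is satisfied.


V_q(n, t) = 23, q^n = 177147, Hamming bound = 7702, |C| = 15015 > bound (violated).

Step 1: Compute V_q(n, t) = Σ_{j=0}^1 C(n, j) (q−1)^j.
  j = 0: C(11,0)·(2)^0 = 1·1 = 1.
  j = 1: C(11,1)·(2)^1 = 11·2 = 22.
  V_q(n, t) = 1 + 22 = 23.
Step 2: q^n = 3^11 = 177147.
Step 3: Hamming bound ⌊q^n / V_q(n,t)⌋ = ⌊177147/23⌋ = 7702.
Step 4: Compare |C| = 15015 to 7702: violated.
The claimed |C| lies above the Hamming bound, so no 3-ary code of length 11 with d ≥ 3 can have 15015 codewords.


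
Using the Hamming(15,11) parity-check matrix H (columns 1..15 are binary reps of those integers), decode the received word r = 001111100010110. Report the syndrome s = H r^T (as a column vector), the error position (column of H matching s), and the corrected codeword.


s = (1, 0, 1, 1)^T, error position = 11, corrected codeword c = 001111100000110

Compute s = H r^T mod 2 one row at a time:
  s_1 = 0 + 0 + 0 + 1 + 0 + 1 + 1 + 0 = 3 ≡ 1 (mod 2).
  s_2 = 1 + 1 + 1 + 1 + 0 + 1 + 1 + 0 = 6 ≡ 0 (mod 2).
  s_3 = 0 + 1 + 1 + 1 + 0 + 1 + 1 + 0 = 5 ≡ 1 (mod 2).
  s_4 = 0 + 1 + 1 + 1 + 0 + 1 + 1 + 0 = 5 ≡ 1 (mod 2).
s = (1, 0, 1, 1)^T — this equals column 11 of H (binary 1011), so error is at position 11.
Correct: flip bit 11 of r = 001111100010110 to get c = 001111100000110.


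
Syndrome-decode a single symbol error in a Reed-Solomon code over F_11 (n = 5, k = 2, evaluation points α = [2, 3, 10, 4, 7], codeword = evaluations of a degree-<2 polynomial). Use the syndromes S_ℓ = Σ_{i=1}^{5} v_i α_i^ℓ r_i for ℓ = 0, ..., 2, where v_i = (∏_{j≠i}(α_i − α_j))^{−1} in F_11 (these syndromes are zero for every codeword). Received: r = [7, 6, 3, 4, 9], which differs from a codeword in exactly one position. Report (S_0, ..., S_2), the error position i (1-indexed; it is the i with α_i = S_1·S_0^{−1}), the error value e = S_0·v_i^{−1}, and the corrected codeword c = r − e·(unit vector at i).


S = (7, 3, 6), error at position 1, error magnitude e = 10, c = [8, 6, 3, 4, 9].

Step 1: column multipliers v_i = (∏_{j≠i}(α_i − α_j))^{−1} mod 11.
  i = 1 (α = 2): (2−3)(2−10)(2−4)(2−7) = (−1)·(−8)·(−2)·(−5) = 80 ≡ 3, so v_1 = 3^{−1} = 4 (mod 11).
  i = 2 (α = 3): (3−2)(3−10)(3−4)(3−7) = 1·(−7)·(−1)·(−4) = −28 ≡ 5, so v_2 = 5^{−1} = 9 (mod 11).
  i = 3 (α = 10): (10−2)(10−3)(10−4)(10−7) = 8·7·6·3 = 1008 ≡ 7, so v_3 = 7^{−1} = 8 (mod 11).
  i = 4 (α = 4): (4−2)(4−3)(4−10)(4−7) = 2·1·(−6)·(−3) = 36 ≡ 3, so v_4 = 3^{−1} = 4 (mod 11).
  i = 5 (α = 7): (7−2)(7−3)(7−10)(7−4) = 5·4·(−3)·3 = −180 ≡ 7, so v_5 = 7^{−1} = 8 (mod 11).
  v = [4, 9, 8, 4, 8].
Step 2: syndromes of r = [7, 6, 3, 4, 9] (all sums mod 11).
  S_0 = Σ v_i r_i = 4·7 + 9·6 + 8·3 + 4·4 + 8·9 = 194 ≡ 7.
  S_1 = Σ v_i α_i r_i = 4·2·7 + 9·3·6 + 8·10·3 + 4·4·4 + 8·7·9 = 1026 ≡ 3.
  α_i^2 mod 11 = [4, 9, 1, 5, 5].
  S_2 = Σ v_i α_i^2 r_i = 4·4·7 + 9·9·6 + 8·1·3 + 4·5·4 + 8·5·9 = 1062 ≡ 6.
  S = (7, 3, 6) ≠ 0, so r is not a codeword (an error is present).
Step 3: locate the error. For a single error e at position i, S_ℓ = v_i·e·α_i^ℓ, so α_err = S_1/S_0.
  S_0^{−1} = 7^{−1} = 8 (mod 11), so α_err = 3·8 = 24 ≡ 2 = α_1. Error position i = 1.
  Consistency check: S_2/S_1 = 6·4 = 24 ≡ 2 = α_err ✓ (single-error assumption holds).
Step 4: error magnitude e = S_0/v_1 = S_0·∏_{j≠1}(α_1 − α_j) = 7·3 = 21 ≡ 10 (mod 11).
Step 5: correct position 1: c_1 = r_1 − e = 7 − 10 ≡ 8 (mod 11). Hence c = [8, 6, 3, 4, 9].
  Check: interpolating c through the α_i gives m(x) = 1 + 9·x (degree < 2) with m(α_i) = c_i for every i, so c is indeed a codeword.


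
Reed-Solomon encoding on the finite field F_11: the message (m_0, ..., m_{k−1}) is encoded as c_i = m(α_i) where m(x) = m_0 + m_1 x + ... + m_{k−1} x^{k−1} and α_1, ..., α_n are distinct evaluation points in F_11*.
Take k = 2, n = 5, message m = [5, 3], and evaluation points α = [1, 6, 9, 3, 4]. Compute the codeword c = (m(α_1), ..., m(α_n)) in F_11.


c = [8, 1, 10, 3, 6]

Message polynomial: m(x) = 5 + 3·x (mod 11).
For each evaluation point α_i, compute m(α_i) mod 11:
  α_1 = 1: Horner steps 3 → 8, so m(1) = 8.
  α_2 = 6: Horner steps 3 → 1, so m(6) = 1.
  α_3 = 9: Horner steps 3 → 10, so m(9) = 10.
  α_4 = 3: Horner steps 3 → 3, so m(3) = 3.
  α_5 = 4: Horner steps 3 → 6, so m(4) = 6.
Codeword c = [8, 1, 10, 3, 6] ∈ F_11^5.


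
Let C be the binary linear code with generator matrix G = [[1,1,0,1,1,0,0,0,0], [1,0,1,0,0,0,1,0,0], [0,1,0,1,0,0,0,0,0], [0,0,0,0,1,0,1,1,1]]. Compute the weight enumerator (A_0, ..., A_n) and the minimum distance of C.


Weight distribution: A_0 = 1, A_2 = 2, A_3 = 3, A_4 = 3, A_5 = 4, A_6 = 2, A_7 = 1. Minimum distance d = 2.

Enumerate all 2^4 = 16 messages m ∈ F_2^4.
For each, compute codeword c = mG in F_2^9, then tally its weight.
  m = 0000 → c = 000000000, weight = 0.
  m = 1000 → c = 110110000, weight = 4.
  m = 0100 → c = 101000100, weight = 3.
  m = 1100 → c = 011110100, weight = 5.
  m = 0010 → c = 010100000, weight = 2.
  m = 1010 → c = 100010000, weight = 2.
  m = 0110 → c = 111100100, weight = 5.
  m = 1110 → c = 001010100, weight = 3.
  m = 0001 → c = 000010111, weight = 4.
  m = 1001 → c = 110100111, weight = 6.
  m = 0101 → c = 101010011, weight = 5.
  m = 1101 → c = 011100011, weight = 5.
  m = 0011 → c = 010110111, weight = 6.
  m = 1011 → c = 100000111, weight = 4.
  m = 0111 → c = 111110011, weight = 7.
  m = 1111 → c = 001000011, weight = 3.
Tally weights:
  weight 0: 1 codewords.
  weight 2: 2 codewords.
  weight 3: 3 codewords.
  weight 4: 3 codewords.
  weight 5: 4 codewords.
  weight 6: 2 codewords.
  weight 7: 1 codewords.
Minimum distance d = smallest w > 0 with A_w > 0 = 2.
Sanity: Σ A_w = 16 = 2^4 = 16 ✓.


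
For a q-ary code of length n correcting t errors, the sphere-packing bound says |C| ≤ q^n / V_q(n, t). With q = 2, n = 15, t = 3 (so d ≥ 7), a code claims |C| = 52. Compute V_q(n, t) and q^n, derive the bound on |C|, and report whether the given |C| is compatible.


V_q(n, t) = 576, q^n = 32768, Hamming bound = 56, |C| = 52 ≤ bound (satisfied).

Step 1: Compute V_q(n, t) = Σ_{j=0}^3 C(n, j) (q−1)^j.
  j = 0: C(15,0)·(1)^0 = 1·1 = 1.
  j = 1: C(15,1)·(1)^1 = 15·1 = 15.
  j = 2: C(15,2)·(1)^2 = 105·1 = 105.
  j = 3: C(15,3)·(1)^3 = 455·1 = 455.
  V_q(n, t) = 1 + 15 + 105 + 455 = 576.
Step 2: q^n = 2^15 = 32768.
Step 3: Hamming bound ⌊q^n / V_q(n,t)⌋ = ⌊32768/576⌋ = 56.
Step 4: Compare |C| = 52 to 56: satisfied.
The claimed |C| lies below the Hamming bound.


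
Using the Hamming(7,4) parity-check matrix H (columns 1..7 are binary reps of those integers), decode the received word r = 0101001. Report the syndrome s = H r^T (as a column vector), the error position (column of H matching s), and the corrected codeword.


s = (0, 0, 1)^T, error position = 1, corrected codeword c = 1101001

Compute s = H r^T mod 2 one row at a time:
  s_1 = 1 + 0 + 0 + 1 = 2 ≡ 0 (mod 2).
  s_2 = 1 + 0 + 0 + 1 = 2 ≡ 0 (mod 2).
  s_3 = 0 + 0 + 0 + 1 = 1 ≡ 1 (mod 2).
s = (0, 0, 1)^T — this equals column 1 of H (binary 001), so error is at position 1.
Correct: flip bit 1 of r = 0101001 to get c = 1101001.


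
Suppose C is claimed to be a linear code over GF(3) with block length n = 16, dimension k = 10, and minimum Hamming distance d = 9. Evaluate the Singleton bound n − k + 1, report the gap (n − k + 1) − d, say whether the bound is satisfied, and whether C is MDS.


Singleton RHS = n − k + 1 = 7, slack = -2, bound violated (no such code; not MDS).

Singleton bound: d ≤ n − k + 1.
Here n = 16, k = 10, so n − k + 1 = 7.
Given d = 9, check d ≤ 7: NO.
Slack = (n − k + 1) − d = -2.
The slack is negative: d = 9 exceeds n − k + 1 = 7 by 2, so the Singleton bound is violated and no linear [16, 10, 9]_3 code can exist. In particular it is not MDS (MDS requires d = n − k + 1 exactly).
Description: the claimed parameters are [16, 10, 9]_3; such a code would be impossible (violates the Singleton bound).


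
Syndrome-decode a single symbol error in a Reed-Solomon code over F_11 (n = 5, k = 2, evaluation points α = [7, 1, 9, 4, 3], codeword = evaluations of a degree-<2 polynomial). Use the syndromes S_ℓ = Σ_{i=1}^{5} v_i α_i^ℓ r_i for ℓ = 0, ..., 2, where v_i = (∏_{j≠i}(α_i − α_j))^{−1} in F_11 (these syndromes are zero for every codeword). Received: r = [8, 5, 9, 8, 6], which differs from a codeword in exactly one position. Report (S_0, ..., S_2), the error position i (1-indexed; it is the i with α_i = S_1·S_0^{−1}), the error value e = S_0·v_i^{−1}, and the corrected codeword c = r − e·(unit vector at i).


S = (7, 6, 2), error at position 4, error magnitude e = 7, c = [8, 5, 9, 1, 6].

Step 1: column multipliers v_i = (∏_{j≠i}(α_i − α_j))^{−1} mod 11.
  i = 1 (α = 7): (7−1)(7−9)(7−4)(7−3) = 6·(−2)·3·4 = −144 ≡ 10, so v_1 = 10^{−1} = 10 (mod 11).
  i = 2 (α = 1): (1−7)(1−9)(1−4)(1−3) = (−6)·(−8)·(−3)·(−2) = 288 ≡ 2, so v_2 = 2^{−1} = 6 (mod 11).
  i = 3 (α = 9): (9−7)(9−1)(9−4)(9−3) = 2·8·5·6 = 480 ≡ 7, so v_3 = 7^{−1} = 8 (mod 11).
  i = 4 (α = 4): (4−7)(4−1)(4−9)(4−3) = (−3)·3·(−5)·1 = 45 ≡ 1, so v_4 = 1^{−1} = 1 (mod 11).
  i = 5 (α = 3): (3−7)(3−1)(3−9)(3−4) = (−4)·2·(−6)·(−1) = −48 ≡ 7, so v_5 = 7^{−1} = 8 (mod 11).
  v = [10, 6, 8, 1, 8].
Step 2: syndromes of r = [8, 5, 9, 8, 6] (all sums mod 11).
  S_0 = Σ v_i r_i = 10·8 + 6·5 + 8·9 + 1·8 + 8·6 = 238 ≡ 7.
  S_1 = Σ v_i α_i r_i = 10·7·8 + 6·1·5 + 8·9·9 + 1·4·8 + 8·3·6 = 1414 ≡ 6.
  α_i^2 mod 11 = [5, 1, 4, 5, 9].
  S_2 = Σ v_i α_i^2 r_i = 10·5·8 + 6·1·5 + 8·4·9 + 1·5·8 + 8·9·6 = 1190 ≡ 2.
  S = (7, 6, 2) ≠ 0, so r is not a codeword (an error is present).
Step 3: locate the error. For a single error e at position i, S_ℓ = v_i·e·α_i^ℓ, so α_err = S_1/S_0.
  S_0^{−1} = 7^{−1} = 8 (mod 11), so α_err = 6·8 = 48 ≡ 4 = α_4. Error position i = 4.
  Consistency check: S_2/S_1 = 2·2 = 4 ≡ 4 = α_err ✓ (single-error assumption holds).
Step 4: error magnitude e = S_0/v_4 = S_0·∏_{j≠4}(α_4 − α_j) = 7·1 = 7 ≡ 7 (mod 11).
Step 5: correct position 4: c_4 = r_4 − e = 8 − 7 ≡ 1 (mod 11). Hence c = [8, 5, 9, 1, 6].
  Check: interpolating c through the α_i gives m(x) = 10 + 6·x (degree < 2) with m(α_i) = c_i for every i, so c is indeed a codeword.


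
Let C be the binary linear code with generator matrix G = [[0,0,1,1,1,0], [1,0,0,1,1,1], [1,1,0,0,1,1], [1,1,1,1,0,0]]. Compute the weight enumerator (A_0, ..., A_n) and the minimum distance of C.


Weight distribution: A_0 = 1, A_1 = 1, A_2 = 2, A_3 = 6, A_4 = 5, A_5 = 1. Minimum distance d = 1.

Enumerate all 2^4 = 16 messages m ∈ F_2^4.
For each, compute codeword c = mG in F_2^6, then tally its weight.
  m = 0000 → c = 000000, weight = 0.
  m = 1000 → c = 001110, weight = 3.
  m = 0100 → c = 100111, weight = 4.
  m = 1100 → c = 101001, weight = 3.
  m = 0010 → c = 110011, weight = 4.
  m = 1010 → c = 111101, weight = 5.
  m = 0110 → c = 010100, weight = 2.
  m = 1110 → c = 011010, weight = 3.
  m = 0001 → c = 111100, weight = 4.
  m = 1001 → c = 110010, weight = 3.
  m = 0101 → c = 011011, weight = 4.
  m = 1101 → c = 010101, weight = 3.
  m = 0011 → c = 001111, weight = 4.
  m = 1011 → c = 000001, weight = 1.
  m = 0111 → c = 101000, weight = 2.
  m = 1111 → c = 100110, weight = 3.
Tally weights:
  weight 0: 1 codewords.
  weight 1: 1 codewords.
  weight 2: 2 codewords.
  weight 3: 6 codewords.
  weight 4: 5 codewords.
  weight 5: 1 codewords.
Minimum distance d = smallest w > 0 with A_w > 0 = 1.
Sanity: Σ A_w = 16 = 2^4 = 16 ✓.


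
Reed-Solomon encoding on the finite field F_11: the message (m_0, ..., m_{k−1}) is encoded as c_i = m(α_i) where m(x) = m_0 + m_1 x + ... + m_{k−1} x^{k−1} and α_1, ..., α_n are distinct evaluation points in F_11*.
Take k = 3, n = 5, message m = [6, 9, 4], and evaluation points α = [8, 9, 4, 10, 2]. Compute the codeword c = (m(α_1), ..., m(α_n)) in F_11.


c = [4, 4, 7, 1, 7]

Message polynomial: m(x) = 6 + 9·x + 4·x^2 (mod 11).
For each evaluation point α_i, compute m(α_i) mod 11:
  α_1 = 8: Horner steps 4 → 8 → 4, so m(8) = 4.
  α_2 = 9: Horner steps 4 → 1 → 4, so m(9) = 4.
  α_3 = 4: Horner steps 4 → 3 → 7, so m(4) = 7.
  α_4 = 10: Horner steps 4 → 5 → 1, so m(10) = 1.
  α_5 = 2: Horner steps 4 → 6 → 7, so m(2) = 7.
Codeword c = [4, 4, 7, 1, 7] ∈ F_11^5.


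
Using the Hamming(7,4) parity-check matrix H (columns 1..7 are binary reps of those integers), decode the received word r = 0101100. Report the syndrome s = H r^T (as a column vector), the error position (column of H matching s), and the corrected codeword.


s = (0, 1, 1)^T, error position = 3, corrected codeword c = 0111100

Compute s = H r^T mod 2 one row at a time:
  s_1 = 1 + 1 + 0 + 0 = 2 ≡ 0 (mod 2).
  s_2 = 1 + 0 + 0 + 0 = 1 ≡ 1 (mod 2).
  s_3 = 0 + 0 + 1 + 0 = 1 ≡ 1 (mod 2).
s = (0, 1, 1)^T — this equals column 3 of H (binary 011), so error is at position 3.
Correct: flip bit 3 of r = 0101100 to get c = 0111100.


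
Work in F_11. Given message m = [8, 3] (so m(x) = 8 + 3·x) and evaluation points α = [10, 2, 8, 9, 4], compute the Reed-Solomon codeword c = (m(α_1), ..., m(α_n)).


c = [5, 3, 10, 2, 9]

Message polynomial: m(x) = 8 + 3·x (mod 11).
For each evaluation point α_i, compute m(α_i) mod 11:
  α_1 = 10: Horner steps 3 → 5, so m(10) = 5.
  α_2 = 2: Horner steps 3 → 3, so m(2) = 3.
  α_3 = 8: Horner steps 3 → 10, so m(8) = 10.
  α_4 = 9: Horner steps 3 → 2, so m(9) = 2.
  α_5 = 4: Horner steps 3 → 9, so m(4) = 9.
Codeword c = [5, 3, 10, 2, 9] ∈ F_11^5.


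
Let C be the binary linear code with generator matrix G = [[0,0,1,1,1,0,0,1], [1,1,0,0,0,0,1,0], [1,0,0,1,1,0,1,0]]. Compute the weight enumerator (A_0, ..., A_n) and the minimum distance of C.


Weight distribution: A_0 = 1, A_3 = 3, A_4 = 3, A_7 = 1. Minimum distance d = 3.

Enumerate all 2^3 = 8 messages m ∈ F_2^3.
For each, compute codeword c = mG in F_2^8, then tally its weight.
  m = 000 → c = 00000000, weight = 0.
  m = 100 → c = 00111001, weight = 4.
  m = 010 → c = 11000010, weight = 3.
  m = 110 → c = 11111011, weight = 7.
  m = 001 → c = 10011010, weight = 4.
  m = 101 → c = 10100011, weight = 4.
  m = 011 → c = 01011000, weight = 3.
  m = 111 → c = 01100001, weight = 3.
Tally weights:
  weight 0: 1 codewords.
  weight 3: 3 codewords.
  weight 4: 3 codewords.
  weight 7: 1 codewords.
Minimum distance d = smallest w > 0 with A_w > 0 = 3.
Sanity: Σ A_w = 8 = 2^3 = 8 ✓.


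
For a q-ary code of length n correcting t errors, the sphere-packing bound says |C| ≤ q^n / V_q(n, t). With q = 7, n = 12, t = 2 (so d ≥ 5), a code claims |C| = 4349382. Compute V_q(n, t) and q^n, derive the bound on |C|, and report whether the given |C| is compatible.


V_q(n, t) = 2449, q^n = 13841287201, Hamming bound = 5651811, |C| = 4349382 ≤ bound (satisfied).

Step 1: Compute V_q(n, t) = Σ_{j=0}^2 C(n, j) (q−1)^j.
  j = 0: C(12,0)·(6)^0 = 1·1 = 1.
  j = 1: C(12,1)·(6)^1 = 12·6 = 72.
  j = 2: C(12,2)·(6)^2 = 66·36 = 2376.
  V_q(n, t) = 1 + 72 + 2376 = 2449.
Step 2: q^n = 7^12 = 13841287201.
Step 3: Hamming bound ⌊q^n / V_q(n,t)⌋ = ⌊13841287201/2449⌋ = 5651811.
Step 4: Compare |C| = 4349382 to 5651811: satisfied.
The claimed |C| lies below the Hamming bound.


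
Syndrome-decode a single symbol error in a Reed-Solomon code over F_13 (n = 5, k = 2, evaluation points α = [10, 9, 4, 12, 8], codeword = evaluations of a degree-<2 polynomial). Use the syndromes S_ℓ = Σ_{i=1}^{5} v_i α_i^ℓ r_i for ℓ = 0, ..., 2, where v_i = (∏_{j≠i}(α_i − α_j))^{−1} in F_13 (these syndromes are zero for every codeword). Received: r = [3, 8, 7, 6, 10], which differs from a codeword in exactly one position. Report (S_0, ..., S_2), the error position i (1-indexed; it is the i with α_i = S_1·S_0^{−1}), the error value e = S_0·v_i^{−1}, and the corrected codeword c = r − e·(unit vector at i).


S = (7, 4, 6), error at position 5, error magnitude e = 10, c = [3, 8, 7, 6, 0].

Step 1: column multipliers v_i = (∏_{j≠i}(α_i − α_j))^{−1} mod 13.
  i = 1 (α = 10): (10−9)(10−4)(10−12)(10−8) = 1·6·(−2)·2 = −24 ≡ 2, so v_1 = 2^{−1} = 7 (mod 13).
  i = 2 (α = 9): (9−10)(9−4)(9−12)(9−8) = (−1)·5·(−3)·1 = 15 ≡ 2, so v_2 = 2^{−1} = 7 (mod 13).
  i = 3 (α = 4): (4−10)(4−9)(4−12)(4−8) = (−6)·(−5)·(−8)·(−4) = 960 ≡ 11, so v_3 = 11^{−1} = 6 (mod 13).
  i = 4 (α = 12): (12−10)(12−9)(12−4)(12−8) = 2·3·8·4 = 192 ≡ 10, so v_4 = 10^{−1} = 4 (mod 13).
  i = 5 (α = 8): (8−10)(8−9)(8−4)(8−12) = (−2)·(−1)·4·(−4) = −32 ≡ 7, so v_5 = 7^{−1} = 2 (mod 13).
  v = [7, 7, 6, 4, 2].
Step 2: syndromes of r = [3, 8, 7, 6, 10] (all sums mod 13).
  S_0 = Σ v_i r_i = 7·3 + 7·8 + 6·7 + 4·6 + 2·10 = 163 ≡ 7.
  S_1 = Σ v_i α_i r_i = 7·10·3 + 7·9·8 + 6·4·7 + 4·12·6 + 2·8·10 = 1330 ≡ 4.
  α_i^2 mod 13 = [9, 3, 3, 1, 12].
  S_2 = Σ v_i α_i^2 r_i = 7·9·3 + 7·3·8 + 6·3·7 + 4·1·6 + 2·12·10 = 747 ≡ 6.
  S = (7, 4, 6) ≠ 0, so r is not a codeword (an error is present).
Step 3: locate the error. For a single error e at position i, S_ℓ = v_i·e·α_i^ℓ, so α_err = S_1/S_0.
  S_0^{−1} = 7^{−1} = 2 (mod 13), so α_err = 4·2 = 8 ≡ 8 = α_5. Error position i = 5.
  Consistency check: S_2/S_1 = 6·10 = 60 ≡ 8 = α_err ✓ (single-error assumption holds).
Step 4: error magnitude e = S_0/v_5 = S_0·∏_{j≠5}(α_5 − α_j) = 7·7 = 49 ≡ 10 (mod 13).
Step 5: correct position 5: c_5 = r_5 − e = 10 − 10 ≡ 0 (mod 13). Hence c = [3, 8, 7, 6, 0].
  Check: interpolating c through the α_i gives m(x) = 1 + 8·x (degree < 2) with m(α_i) = c_i for every i, so c is indeed a codeword.
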